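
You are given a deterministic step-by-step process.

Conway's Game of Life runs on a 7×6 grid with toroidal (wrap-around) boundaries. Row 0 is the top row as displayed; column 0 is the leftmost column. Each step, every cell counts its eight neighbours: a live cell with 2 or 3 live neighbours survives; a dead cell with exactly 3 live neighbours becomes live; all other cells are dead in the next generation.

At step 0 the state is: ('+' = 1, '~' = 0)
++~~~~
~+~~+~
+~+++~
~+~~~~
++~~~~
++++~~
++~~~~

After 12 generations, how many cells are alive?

14

k=0  ++~~~~
~+~~+~
+~+++~
~+~~~~
++~~~~
++++~~
++~~~~
k=1  ~~+~~+
~~~~+~
+~++++
~~~+~+
~~~~~~
~~~~~+
~~~~~+
k=2  ~~~~++
+++~~~
+~+~~~
+~++~+
~~~~+~
~~~~~~
+~~~++
k=3  ~~~++~
+~++~~
~~~~~~
+~++++
~~~+++
~~~~+~
+~~~+~
k=4  ~++~+~
~~+++~
+~~~~~
+~+~~~
+~+~~~
~~~~~~
~~~~+~
k=5  ~++~++
~~+~++
~~+~~+
+~~~~+
~~~~~~
~~~~~~
~~~+~~
k=6  +++~~+
~~+~~~
~+~+~~
+~~~~+
~~~~~~
~~~~~~
~~+++~
k=7  +~~~++
~~~+~~
+++~~~
+~~~~~
~~~~~~
~~~+~~
+~++++
k=8  +++~~~
~~+++~
+++~~~
+~~~~~
~~~~~~
~~++~+
+++~~~
k=9  +~~~~+
~~~~~+
+~+~~+
+~~~~~
~~~~~~
+~++~~
~~~~~+
k=10  +~~~++
~+~~+~
++~~~+
++~~~+
~+~~~~
~~~~~~
~+~~++
k=11  ~+~+~~
~+~~+~
~~+~+~
~~+~~+
~+~~~~
+~~~~~
~~~~+~
k=12  ~~+++~
~+~~+~
~++~++
~+++~~
++~~~~
~~~~~~
~~~~~~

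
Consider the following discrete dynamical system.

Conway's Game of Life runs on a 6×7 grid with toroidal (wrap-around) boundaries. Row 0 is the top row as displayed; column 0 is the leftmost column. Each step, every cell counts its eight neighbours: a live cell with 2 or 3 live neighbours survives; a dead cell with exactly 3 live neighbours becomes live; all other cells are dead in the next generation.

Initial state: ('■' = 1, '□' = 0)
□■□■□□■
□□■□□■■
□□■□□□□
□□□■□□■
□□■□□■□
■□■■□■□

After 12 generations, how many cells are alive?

k=0  □■□■□□■
□□■□□■■
□□■□□□□
□□□■□□■
□□■□□■□
■□■■□■□
k=1  □■□■□□□
■■■■□■■
□□■■□■■
□□■■□□□
□■■□□■□
■□□■□■□
k=2  □□□■□■□
□□□□□■□
□□□□□■□
□□□□□■■
□■□□□□■
■□□■□□■
k=3  □□□□□■□
□□□□□■■
□□□□■■□
■□□□□■■
□□□□□□□
■□■□■■■
k=4  ■□□□□□□
□□□□□□■
■□□□■□□
□□□□■■■
□■□□■□□
□□□□■■■
k=5  ■□□□□□□
■□□□□□■
■□□□■□□
■□□■■□■
■□□■□□□
■□□□■■■
k=6  □■□□□□□
■■□□□□■
□■□■■□□
■■□■■■■
□■□■□□□
■■□□■■□
k=7  □□■□□■□
□■□□□□□
□□□■□□□
□■□□□■■
□□□■□□□
■■□□■□□
k=8  ■□■□□□□
□□■□□□□
■□■□□□□
□□■□■□□
□■■□■■■
□■■■■□□
k=9  □□□□□□□
□□■■□□□
□□■□□□□
■□■□■□■
■□□□□□□
□□□□■□■
k=10  □□□■□□□
□□■■□□□
□□■□□□□
■□□■□□■
■■□■□□□
□□□□□□□
k=11  □□■■□□□
□□■■□□□
□■■□□□□
■□□■□□■
■■■□□□■
□□■□□□□
k=12  □■□□□□□
□□□□□□□
■■□□□□□
□□□■□□■
□□■■□□■
■□□□□□□

9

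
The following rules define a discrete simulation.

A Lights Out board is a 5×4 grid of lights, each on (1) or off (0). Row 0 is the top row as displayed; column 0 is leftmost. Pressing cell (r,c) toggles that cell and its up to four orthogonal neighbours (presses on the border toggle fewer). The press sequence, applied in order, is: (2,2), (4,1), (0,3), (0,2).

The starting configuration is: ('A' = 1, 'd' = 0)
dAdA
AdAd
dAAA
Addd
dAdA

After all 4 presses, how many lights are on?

0) dAdA
AdAd
dAAA
Addd
dAdA
1) dAdA
Addd
dddd
AdAd
dAdA
2) dAdA
Addd
dddd
AAAd
AdAA
3) dAAd
AddA
dddd
AAAd
AdAA
4) dddA
AdAA
dddd
AAAd
AdAA

10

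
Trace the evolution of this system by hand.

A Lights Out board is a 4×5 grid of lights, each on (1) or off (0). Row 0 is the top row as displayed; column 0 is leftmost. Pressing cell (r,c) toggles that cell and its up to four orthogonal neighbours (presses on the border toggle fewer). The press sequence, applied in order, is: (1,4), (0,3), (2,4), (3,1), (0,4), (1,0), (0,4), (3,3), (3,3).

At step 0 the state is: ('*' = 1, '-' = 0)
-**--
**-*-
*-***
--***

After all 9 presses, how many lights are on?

gen 0: -**--
**-*-
*-***
--***
gen 1: -**-*
**--*
*-**-
--***
gen 2: -*-*-
**-**
*-**-
--***
gen 3: -*-*-
**-*-
*-*-*
--**-
gen 4: -*-*-
**-*-
***-*
**-*-
gen 5: -*--*
**-**
***-*
**-*-
gen 6: **--*
---**
-**-*
**-*-
gen 7: **-*-
---*-
-**-*
**-*-
gen 8: **-*-
---*-
-****
***-*
gen 9: **-*-
---*-
-**-*
**-*-

10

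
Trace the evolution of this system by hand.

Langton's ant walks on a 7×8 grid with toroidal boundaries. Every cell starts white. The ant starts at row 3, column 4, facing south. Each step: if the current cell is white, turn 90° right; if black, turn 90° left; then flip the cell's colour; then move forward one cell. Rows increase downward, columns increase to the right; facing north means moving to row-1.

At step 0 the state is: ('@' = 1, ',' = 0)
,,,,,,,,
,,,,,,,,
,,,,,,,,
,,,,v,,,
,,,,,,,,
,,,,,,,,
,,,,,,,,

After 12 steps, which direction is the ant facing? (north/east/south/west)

[0] ,,,,,,,,
,,,,,,,,
,,,,,,,,
,,,,v,,,
,,,,,,,,
,,,,,,,,
,,,,,,,,
[1] ,,,,,,,,
,,,,,,,,
,,,,,,,,
,,,<@,,,
,,,,,,,,
,,,,,,,,
,,,,,,,,
[2] ,,,,,,,,
,,,,,,,,
,,,^,,,,
,,,@@,,,
,,,,,,,,
,,,,,,,,
,,,,,,,,
[3] ,,,,,,,,
,,,,,,,,
,,,@>,,,
,,,@@,,,
,,,,,,,,
,,,,,,,,
,,,,,,,,
[4] ,,,,,,,,
,,,,,,,,
,,,@@,,,
,,,@v,,,
,,,,,,,,
,,,,,,,,
,,,,,,,,
[5] ,,,,,,,,
,,,,,,,,
,,,@@,,,
,,,@,>,,
,,,,,,,,
,,,,,,,,
,,,,,,,,
[6] ,,,,,,,,
,,,,,,,,
,,,@@,,,
,,,@,@,,
,,,,,v,,
,,,,,,,,
,,,,,,,,
[7] ,,,,,,,,
,,,,,,,,
,,,@@,,,
,,,@,@,,
,,,,<@,,
,,,,,,,,
,,,,,,,,
[8] ,,,,,,,,
,,,,,,,,
,,,@@,,,
,,,@^@,,
,,,,@@,,
,,,,,,,,
,,,,,,,,
[9] ,,,,,,,,
,,,,,,,,
,,,@@,,,
,,,@@>,,
,,,,@@,,
,,,,,,,,
,,,,,,,,
[10] ,,,,,,,,
,,,,,,,,
,,,@@^,,
,,,@@,,,
,,,,@@,,
,,,,,,,,
,,,,,,,,
[11] ,,,,,,,,
,,,,,,,,
,,,@@@>,
,,,@@,,,
,,,,@@,,
,,,,,,,,
,,,,,,,,
[12] ,,,,,,,,
,,,,,,,,
,,,@@@@,
,,,@@,v,
,,,,@@,,
,,,,,,,,
,,,,,,,,

south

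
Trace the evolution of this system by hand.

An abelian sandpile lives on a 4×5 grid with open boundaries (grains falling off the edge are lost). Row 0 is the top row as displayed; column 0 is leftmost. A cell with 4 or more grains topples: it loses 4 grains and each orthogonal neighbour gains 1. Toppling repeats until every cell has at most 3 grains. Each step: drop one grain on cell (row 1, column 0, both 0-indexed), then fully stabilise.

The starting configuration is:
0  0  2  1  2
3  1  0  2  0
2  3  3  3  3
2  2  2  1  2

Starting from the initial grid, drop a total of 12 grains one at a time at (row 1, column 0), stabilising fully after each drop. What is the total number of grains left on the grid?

t=0: 0  0  2  1  2
3  1  0  2  0
2  3  3  3  3
2  2  2  1  2
t=1: 1  0  2  1  2
0  2  0  2  0
3  3  3  3  3
2  2  2  1  2
t=2: 1  0  2  1  2
1  2  0  2  0
3  3  3  3  3
2  2  2  1  2
t=3: 1  0  2  1  2
2  2  0  2  0
3  3  3  3  3
2  2  2  1  2
t=4: 1  0  2  1  2
3  2  0  2  0
3  3  3  3  3
2  2  2  1  2
t=5: 2  1  2  1  2
2  0  2  3  1
1  2  1  1  0
3  3  3  2  3
t=6: 2  1  2  1  2
3  0  2  3  1
1  2  1  1  0
3  3  3  2  3
t=7: 3  1  2  1  2
0  1  2  3  1
2  2  1  1  0
3  3  3  2  3
t=8: 3  1  2  1  2
1  1  2  3  1
2  2  1  1  0
3  3  3  2  3
t=9: 3  1  2  1  2
2  1  2  3  1
2  2  1  1  0
3  3  3  2  3
t=10: 3  1  2  1  2
3  1  2  3  1
2  2  1  1  0
3  3  3  2  3
t=11: 0  2  2  1  2
1  2  2  3  1
3  2  1  1  0
3  3  3  2  3
t=12: 0  2  2  1  2
2  2  2  3  1
3  2  1  1  0
3  3  3  2  3

38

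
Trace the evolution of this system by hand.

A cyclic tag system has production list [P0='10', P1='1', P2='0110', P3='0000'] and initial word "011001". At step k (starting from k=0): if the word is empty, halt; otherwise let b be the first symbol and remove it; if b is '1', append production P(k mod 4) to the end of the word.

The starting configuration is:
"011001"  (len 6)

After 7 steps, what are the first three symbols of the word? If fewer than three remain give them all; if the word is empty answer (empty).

k=0  "011001"  (len 6)
k=1  "11001"  (len 5)
k=2  "10011"  (len 5)
k=3  "00110110"  (len 8)
k=4  "0110110"  (len 7)
k=5  "110110"  (len 6)
k=6  "101101"  (len 6)
k=7  "011010110"  (len 9)

011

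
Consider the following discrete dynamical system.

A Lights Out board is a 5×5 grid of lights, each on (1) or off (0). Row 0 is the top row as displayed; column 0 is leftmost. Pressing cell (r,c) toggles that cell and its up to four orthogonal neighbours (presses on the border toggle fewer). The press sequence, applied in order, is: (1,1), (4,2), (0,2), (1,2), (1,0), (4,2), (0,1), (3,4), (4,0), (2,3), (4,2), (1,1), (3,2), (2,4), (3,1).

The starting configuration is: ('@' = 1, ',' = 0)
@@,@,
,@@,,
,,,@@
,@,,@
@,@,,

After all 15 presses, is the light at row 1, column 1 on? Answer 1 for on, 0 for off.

step 0: @@,@,
,@@,,
,,,@@
,@,,@
@,@,,
step 1: @,,@,
@,,,,
,@,@@
,@,,@
@,@,,
step 2: @,,@,
@,,,,
,@,@@
,@@,@
@@,@,
step 3: @@@,,
@,@,,
,@,@@
,@@,@
@@,@,
step 4: @@,,,
@@,@,
,@@@@
,@@,@
@@,@,
step 5: ,@,,,
,,,@,
@@@@@
,@@,@
@@,@,
step 6: ,@,,,
,,,@,
@@@@@
,@,,@
@,@,,
step 7: @,@,,
,@,@,
@@@@@
,@,,@
@,@,,
step 8: @,@,,
,@,@,
@@@@,
,@,@,
@,@,@
step 9: @,@,,
,@,@,
@@@@,
@@,@,
,@@,@
step 10: @,@,,
,@,,,
@@,,@
@@,,,
,@@,@
step 11: @,@,,
,@,,,
@@,,@
@@@,,
,,,@@
step 12: @@@,,
@,@,,
@,,,@
@@@,,
,,,@@
step 13: @@@,,
@,@,,
@,@,@
@,,@,
,,@@@
step 14: @@@,,
@,@,@
@,@@,
@,,@@
,,@@@
step 15: @@@,,
@,@,@
@@@@,
,@@@@
,@@@@

0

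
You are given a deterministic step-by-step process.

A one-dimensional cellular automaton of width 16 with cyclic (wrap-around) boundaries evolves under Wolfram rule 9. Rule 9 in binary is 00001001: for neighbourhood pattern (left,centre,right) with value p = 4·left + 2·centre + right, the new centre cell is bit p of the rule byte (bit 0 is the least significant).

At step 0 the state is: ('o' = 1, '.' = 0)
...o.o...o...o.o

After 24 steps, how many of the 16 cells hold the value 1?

5

0) ...o.o...o...o.o
1) .o.....o...o....
2) ...ooo...o...ooo
3) .o.o...o...o.o..
4) .....o...o.....o
5) .ooo...o...ooo..
6) .o...o...o.o...o
7) ...o...o.....o..
8) oo...o...ooo...o
9) ...o...o.o...o.o
10) .o...o.....o....
11) ...o...ooo...ooo
12) .o...o.o...o.o..
13) ...o.....o.....o
14) .o...ooo...ooo..
15) ...o.o...o.o...o
16) .o.....o.....o..
17) ...ooo...ooo...o
18) .o.o...o.o...o..
19) .....o.....o...o
20) .ooo...ooo...o..
21) .o...o.o...o...o
22) ...o.....o...o..
23) oo...ooo...o...o
24) ...o.o...o...o.o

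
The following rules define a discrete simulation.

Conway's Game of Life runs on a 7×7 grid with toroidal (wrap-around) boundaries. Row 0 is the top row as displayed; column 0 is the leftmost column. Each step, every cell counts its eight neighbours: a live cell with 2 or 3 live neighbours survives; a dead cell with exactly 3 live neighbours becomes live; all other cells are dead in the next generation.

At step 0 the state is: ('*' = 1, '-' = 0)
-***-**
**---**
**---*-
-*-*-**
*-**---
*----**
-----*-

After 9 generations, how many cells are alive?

21

gen 0: -***-**
**---**
**---*-
-*-*-**
*-**---
*----**
-----*-
gen 1: -**----
-------
-------
---*-*-
--**---
**--**-
-**----
gen 2: -**----
-------
-------
--***--
-***-**
*---*--
---*---
gen 3: --*----
-------
---*---
-*--**-
**---**
**--***
-***---
gen 4: -***---
-------
----*--
-**-**-
--*----
---**--
---****
gen 5: --**-*-
--**---
---***-
-**-**-
-**--*-
--*----
-----*-
gen 6: --**---
-----*-
-*---*-
-*----*
----**-
-**----
--***--
gen 7: --*----
--*-*--
*----**
*---*-*
***--*-
-**--*-
----*--
gen 8: -------
-*-*-**
**-**--
----*--
--****-
*-*****
-***---
gen 9: **-**--
-*-*-**
**-*--*
-*-----
-**----
*-----*
**---**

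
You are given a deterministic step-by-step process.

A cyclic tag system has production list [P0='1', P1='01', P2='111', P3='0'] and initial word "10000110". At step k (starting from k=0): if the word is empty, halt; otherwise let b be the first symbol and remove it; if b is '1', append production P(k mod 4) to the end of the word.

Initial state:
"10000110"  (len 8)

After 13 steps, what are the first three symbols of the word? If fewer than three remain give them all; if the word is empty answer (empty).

gen 0: "10000110"  (len 8)
gen 1: "00001101"  (len 8)
gen 2: "0001101"  (len 7)
gen 3: "001101"  (len 6)
gen 4: "01101"  (len 5)
gen 5: "1101"  (len 4)
gen 6: "10101"  (len 5)
gen 7: "0101111"  (len 7)
gen 8: "101111"  (len 6)
gen 9: "011111"  (len 6)
gen 10: "11111"  (len 5)
gen 11: "1111111"  (len 7)
gen 12: "1111110"  (len 7)
gen 13: "1111101"  (len 7)

111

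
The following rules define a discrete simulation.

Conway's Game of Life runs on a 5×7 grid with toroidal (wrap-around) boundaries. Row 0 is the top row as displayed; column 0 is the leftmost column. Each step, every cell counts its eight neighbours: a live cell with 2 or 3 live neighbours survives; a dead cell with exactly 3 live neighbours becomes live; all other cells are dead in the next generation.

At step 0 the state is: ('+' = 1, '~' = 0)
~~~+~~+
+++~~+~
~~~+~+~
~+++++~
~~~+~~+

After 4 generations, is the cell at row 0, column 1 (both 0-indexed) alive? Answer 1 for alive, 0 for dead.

[0] ~~~+~~+
+++~~+~
~~~+~+~
~+++++~
~~~+~~+
[1] ~+~++++
++++~+~
+~~~~+~
~~~~~++
+~~~~~+
[2] ~~~+~~~
~~~+~~~
+~+~~+~
~~~~~+~
~~~~~~~
[3] ~~~~~~~
~~+++~~
~~~~+~+
~~~~~~+
~~~~~~~
[4] ~~~+~~~
~~~+++~
~~~~+~~
~~~~~+~
~~~~~~~

0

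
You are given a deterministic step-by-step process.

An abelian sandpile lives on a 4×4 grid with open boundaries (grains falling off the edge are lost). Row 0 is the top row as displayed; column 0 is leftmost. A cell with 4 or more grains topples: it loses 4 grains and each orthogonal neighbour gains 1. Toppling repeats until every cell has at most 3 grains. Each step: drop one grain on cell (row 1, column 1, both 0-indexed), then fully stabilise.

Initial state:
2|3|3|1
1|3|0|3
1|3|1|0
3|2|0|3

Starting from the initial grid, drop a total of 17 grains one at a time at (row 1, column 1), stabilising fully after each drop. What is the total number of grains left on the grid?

30

0) 2|3|3|1
1|3|0|3
1|3|1|0
3|2|0|3
1) 3|1|0|2
2|2|2|3
2|0|2|0
3|3|0|3
2) 3|1|0|2
2|3|2|3
2|0|2|0
3|3|0|3
3) 3|2|0|2
3|0|3|3
2|1|2|0
3|3|0|3
4) 3|2|0|2
3|1|3|3
2|1|2|0
3|3|0|3
5) 3|2|0|2
3|2|3|3
2|1|2|0
3|3|0|3
6) 3|2|0|2
3|3|3|3
2|1|2|0
3|3|0|3
7) 1|0|2|3
1|3|1|0
3|2|3|1
3|3|0|3
8) 1|1|2|3
2|0|2|0
3|3|3|1
3|3|0|3
9) 1|1|2|3
2|1|2|0
3|3|3|1
3|3|0|3
10) 1|1|2|3
2|2|2|0
3|3|3|1
3|3|0|3
11) 1|1|2|3
2|3|2|0
3|3|3|1
3|3|0|3
12) 2|2|3|3
0|3|0|1
2|3|1|2
1|1|2|3
13) 2|3|3|3
1|1|1|1
3|0|2|2
1|2|2|3
14) 2|3|3|3
1|2|1|1
3|0|2|2
1|2|2|3
15) 2|3|3|3
1|3|1|1
3|0|2|2
1|2|2|3
16) 3|1|1|0
2|1|3|2
3|1|2|2
1|2|2|3
17) 3|1|1|0
2|2|3|2
3|1|2|2
1|2|2|3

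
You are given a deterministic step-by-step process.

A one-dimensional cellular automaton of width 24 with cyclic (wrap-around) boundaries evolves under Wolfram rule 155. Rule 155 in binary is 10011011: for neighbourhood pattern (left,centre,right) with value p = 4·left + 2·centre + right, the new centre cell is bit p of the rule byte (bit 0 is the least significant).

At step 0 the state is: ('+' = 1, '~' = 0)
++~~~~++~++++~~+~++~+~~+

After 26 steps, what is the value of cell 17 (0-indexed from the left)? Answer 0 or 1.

t=0: ++~~~~++~++++~~+~++~+~~+
t=1: +~+++++~~+++~++~~+~~~+++
t=2: ~~++++~++++~~+~++~++++++
t=3: +++++~~+++~++~~+~~+++++~
t=4: ++++~++++~~+~++~++++++~~
t=5: +++~~+++~++~~+~~+++++~++
t=6: ++~++++~~+~++~++++++~~++
t=7: +~~+++~++~~+~~+++++~++++
t=8: ~++++~~+~++~++++++~~++++
t=9: ~+++~++~~+~~+++++~+++++~
t=10: +++~~+~++~++++++~~++++~+
t=11: ++~++~~+~~+++++~+++++~~+
t=12: +~~+~++~++++++~~++++~+++
t=13: ~++~~+~~+++++~+++++~~+++
t=14: ~+~++~++++++~~++++~++++~
t=15: +~~+~~+++++~+++++~~+++~+
t=16: ~++~++++++~~++++~++++~~+
t=17: ~+~~+++++~+++++~~+++~++~
t=18: +~++++++~~++++~++++~~+~+
t=19: ~~+++++~+++++~~+++~++~~+
t=20: ++++++~~++++~++++~~+~++~
t=21: +++++~+++++~~+++~++~~+~~
t=22: ++++~~++++~++++~~+~++~++
t=23: +++~+++++~~+++~++~~+~~++
t=24: ++~~++++~++++~~+~++~++++
t=25: +~+++++~~+++~++~~+~~++++
t=26: ~~++++~++++~~+~++~++++++

0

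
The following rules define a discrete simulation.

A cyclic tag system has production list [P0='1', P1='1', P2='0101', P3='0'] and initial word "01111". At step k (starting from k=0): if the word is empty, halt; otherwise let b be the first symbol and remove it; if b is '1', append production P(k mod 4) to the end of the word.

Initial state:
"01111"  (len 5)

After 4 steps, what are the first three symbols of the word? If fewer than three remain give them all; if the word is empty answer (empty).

0) "01111"  (len 5)
1) "1111"  (len 4)
2) "1111"  (len 4)
3) "1110101"  (len 7)
4) "1101010"  (len 7)

110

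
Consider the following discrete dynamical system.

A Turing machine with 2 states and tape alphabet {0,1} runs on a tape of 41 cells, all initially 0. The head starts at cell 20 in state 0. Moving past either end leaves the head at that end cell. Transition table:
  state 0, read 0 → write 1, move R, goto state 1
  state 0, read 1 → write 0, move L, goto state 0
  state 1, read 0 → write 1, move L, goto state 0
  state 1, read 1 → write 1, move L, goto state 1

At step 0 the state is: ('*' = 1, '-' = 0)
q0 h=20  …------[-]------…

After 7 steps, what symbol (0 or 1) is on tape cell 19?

0

gen 0: q0 h=20  …------[-]------…
gen 1: q1 h=21  …-----*[-]------…
gen 2: q0 h=20  …------[*]*-----…
gen 3: q0 h=19  …------[-]-*----…
gen 4: q1 h=20  …-----*[-]*-----…
gen 5: q0 h=19  …------[*]**----…
gen 6: q0 h=18  …------[-]-**---…
gen 7: q1 h=19  …-----*[-]**----…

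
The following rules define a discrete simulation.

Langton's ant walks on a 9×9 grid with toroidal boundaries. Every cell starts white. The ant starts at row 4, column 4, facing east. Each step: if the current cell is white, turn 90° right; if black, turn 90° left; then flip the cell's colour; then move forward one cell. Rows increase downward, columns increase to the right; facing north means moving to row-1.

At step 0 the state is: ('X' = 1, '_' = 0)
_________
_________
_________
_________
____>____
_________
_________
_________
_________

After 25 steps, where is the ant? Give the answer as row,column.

3,2

0) _________
_________
_________
_________
____>____
_________
_________
_________
_________
1) _________
_________
_________
_________
____X____
____v____
_________
_________
_________
2) _________
_________
_________
_________
____X____
___<X____
_________
_________
_________
3) _________
_________
_________
_________
___^X____
___XX____
_________
_________
_________
4) _________
_________
_________
_________
___X>____
___XX____
_________
_________
_________
5) _________
_________
_________
____^____
___X_____
___XX____
_________
_________
_________
6) _________
_________
_________
____X>___
___X_____
___XX____
_________
_________
_________
7) _________
_________
_________
____XX___
___X_v___
___XX____
_________
_________
_________
8) _________
_________
_________
____XX___
___X<X___
___XX____
_________
_________
_________
9) _________
_________
_________
____^X___
___XXX___
___XX____
_________
_________
_________
10) _________
_________
_________
___<_X___
___XXX___
___XX____
_________
_________
_________
11) _________
_________
___^_____
___X_X___
___XXX___
___XX____
_________
_________
_________
12) _________
_________
___X>____
___X_X___
___XXX___
___XX____
_________
_________
_________
13) _________
_________
___XX____
___XvX___
___XXX___
___XX____
_________
_________
_________
14) _________
_________
___XX____
___<XX___
___XXX___
___XX____
_________
_________
_________
15) _________
_________
___XX____
____XX___
___vXX___
___XX____
_________
_________
_________
16) _________
_________
___XX____
____XX___
____>X___
___XX____
_________
_________
_________
17) _________
_________
___XX____
____^X___
_____X___
___XX____
_________
_________
_________
18) _________
_________
___XX____
___<_X___
_____X___
___XX____
_________
_________
_________
19) _________
_________
___^X____
___X_X___
_____X___
___XX____
_________
_________
_________
20) _________
_________
__<_X____
___X_X___
_____X___
___XX____
_________
_________
_________
21) _________
__^______
__X_X____
___X_X___
_____X___
___XX____
_________
_________
_________
22) _________
__X>_____
__X_X____
___X_X___
_____X___
___XX____
_________
_________
_________
23) _________
__XX_____
__XvX____
___X_X___
_____X___
___XX____
_________
_________
_________
24) _________
__XX_____
__<XX____
___X_X___
_____X___
___XX____
_________
_________
_________
25) _________
__XX_____
___XX____
__vX_X___
_____X___
___XX____
_________
_________
_________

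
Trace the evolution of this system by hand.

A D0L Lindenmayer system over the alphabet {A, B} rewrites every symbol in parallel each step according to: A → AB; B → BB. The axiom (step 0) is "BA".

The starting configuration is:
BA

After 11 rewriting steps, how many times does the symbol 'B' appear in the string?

0) BA
1) BBAB
2) BBBBABBB
3) BBBBBBBBABBBBBBB
4) BBBBBBBBBBBBBBBBABBBBBBBBBBBBBBB
5) BBBBBBBBBBBBBBBBBBBBBBBBBBBBBBBBABBBBBBBBBBBBBBBBBBBBBBBBBBBBBBB
6) BBBBBBBBBBBBBBBBBBBBBBBBBBBBBBBBBBBBBBBBBBBBBBBBBBBBBBBBBB…BBBBBBBBBBBBBBBBBBBBBBBBBBBBBBBBBBBBBBBBBBBBBBBBBBBBBBBBBB  (len 128)
7) BBBBBBBBBBBBBBBBBBBBBBBBBBBBBBBBBBBBBBBBBBBBBBBBBBBBBBBBBB…BBBBBBBBBBBBBBBBBBBBBBBBBBBBBBBBBBBBBBBBBBBBBBBBBBBBBBBBBB  (len 256)
8) BBBBBBBBBBBBBBBBBBBBBBBBBBBBBBBBBBBBBBBBBBBBBBBBBBBBBBBBBB…BBBBBBBBBBBBBBBBBBBBBBBBBBBBBBBBBBBBBBBBBBBBBBBBBBBBBBBBBB  (len 512)
9) BBBBBBBBBBBBBBBBBBBBBBBBBBBBBBBBBBBBBBBBBBBBBBBBBBBBBBBBBB…BBBBBBBBBBBBBBBBBBBBBBBBBBBBBBBBBBBBBBBBBBBBBBBBBBBBBBBBBB  (len 1024)
10) BBBBBBBBBBBBBBBBBBBBBBBBBBBBBBBBBBBBBBBBBBBBBBBBBBBBBBBBBB…BBBBBBBBBBBBBBBBBBBBBBBBBBBBBBBBBBBBBBBBBBBBBBBBBBBBBBBBBB  (len 2048)
11) BBBBBBBBBBBBBBBBBBBBBBBBBBBBBBBBBBBBBBBBBBBBBBBBBBBBBBBBBB…BBBBBBBBBBBBBBBBBBBBBBBBBBBBBBBBBBBBBBBBBBBBBBBBBBBBBBBBBB  (len 4096)

4095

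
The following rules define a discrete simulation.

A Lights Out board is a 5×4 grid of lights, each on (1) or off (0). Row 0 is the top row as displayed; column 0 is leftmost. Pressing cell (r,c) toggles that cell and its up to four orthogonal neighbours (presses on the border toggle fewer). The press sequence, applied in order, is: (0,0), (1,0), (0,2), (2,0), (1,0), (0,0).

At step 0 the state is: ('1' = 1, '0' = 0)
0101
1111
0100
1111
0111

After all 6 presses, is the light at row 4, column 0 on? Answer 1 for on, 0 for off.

0

gen 0: 0101
1111
0100
1111
0111
gen 1: 1001
0111
0100
1111
0111
gen 2: 0001
1011
1100
1111
0111
gen 3: 0110
1001
1100
1111
0111
gen 4: 0110
0001
0000
0111
0111
gen 5: 1110
1101
1000
0111
0111
gen 6: 0010
0101
1000
0111
0111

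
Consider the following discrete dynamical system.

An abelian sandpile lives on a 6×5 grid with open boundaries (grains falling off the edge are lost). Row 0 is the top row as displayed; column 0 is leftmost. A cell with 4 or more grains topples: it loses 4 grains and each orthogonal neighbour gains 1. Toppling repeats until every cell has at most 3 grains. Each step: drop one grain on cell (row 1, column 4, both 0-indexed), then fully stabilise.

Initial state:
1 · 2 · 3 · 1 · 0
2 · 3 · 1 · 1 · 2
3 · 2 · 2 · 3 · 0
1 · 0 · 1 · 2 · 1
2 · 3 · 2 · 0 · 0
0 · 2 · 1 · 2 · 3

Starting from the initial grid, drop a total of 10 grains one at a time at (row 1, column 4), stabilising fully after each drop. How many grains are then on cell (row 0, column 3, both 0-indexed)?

2

t=0: 1 · 2 · 3 · 1 · 0
2 · 3 · 1 · 1 · 2
3 · 2 · 2 · 3 · 0
1 · 0 · 1 · 2 · 1
2 · 3 · 2 · 0 · 0
0 · 2 · 1 · 2 · 3
t=1: 1 · 2 · 3 · 1 · 0
2 · 3 · 1 · 1 · 3
3 · 2 · 2 · 3 · 0
1 · 0 · 1 · 2 · 1
2 · 3 · 2 · 0 · 0
0 · 2 · 1 · 2 · 3
t=2: 1 · 2 · 3 · 1 · 1
2 · 3 · 1 · 2 · 0
3 · 2 · 2 · 3 · 1
1 · 0 · 1 · 2 · 1
2 · 3 · 2 · 0 · 0
0 · 2 · 1 · 2 · 3
t=3: 1 · 2 · 3 · 1 · 1
2 · 3 · 1 · 2 · 1
3 · 2 · 2 · 3 · 1
1 · 0 · 1 · 2 · 1
2 · 3 · 2 · 0 · 0
0 · 2 · 1 · 2 · 3
t=4: 1 · 2 · 3 · 1 · 1
2 · 3 · 1 · 2 · 2
3 · 2 · 2 · 3 · 1
1 · 0 · 1 · 2 · 1
2 · 3 · 2 · 0 · 0
0 · 2 · 1 · 2 · 3
t=5: 1 · 2 · 3 · 1 · 1
2 · 3 · 1 · 2 · 3
3 · 2 · 2 · 3 · 1
1 · 0 · 1 · 2 · 1
2 · 3 · 2 · 0 · 0
0 · 2 · 1 · 2 · 3
t=6: 1 · 2 · 3 · 1 · 2
2 · 3 · 1 · 3 · 0
3 · 2 · 2 · 3 · 2
1 · 0 · 1 · 2 · 1
2 · 3 · 2 · 0 · 0
0 · 2 · 1 · 2 · 3
t=7: 1 · 2 · 3 · 1 · 2
2 · 3 · 1 · 3 · 1
3 · 2 · 2 · 3 · 2
1 · 0 · 1 · 2 · 1
2 · 3 · 2 · 0 · 0
0 · 2 · 1 · 2 · 3
t=8: 1 · 2 · 3 · 1 · 2
2 · 3 · 1 · 3 · 2
3 · 2 · 2 · 3 · 2
1 · 0 · 1 · 2 · 1
2 · 3 · 2 · 0 · 0
0 · 2 · 1 · 2 · 3
t=9: 1 · 2 · 3 · 1 · 2
2 · 3 · 1 · 3 · 3
3 · 2 · 2 · 3 · 2
1 · 0 · 1 · 2 · 1
2 · 3 · 2 · 0 · 0
0 · 2 · 1 · 2 · 3
t=10: 1 · 2 · 3 · 2 · 3
2 · 3 · 2 · 1 · 2
3 · 2 · 3 · 1 · 0
1 · 0 · 1 · 3 · 2
2 · 3 · 2 · 0 · 0
0 · 2 · 1 · 2 · 3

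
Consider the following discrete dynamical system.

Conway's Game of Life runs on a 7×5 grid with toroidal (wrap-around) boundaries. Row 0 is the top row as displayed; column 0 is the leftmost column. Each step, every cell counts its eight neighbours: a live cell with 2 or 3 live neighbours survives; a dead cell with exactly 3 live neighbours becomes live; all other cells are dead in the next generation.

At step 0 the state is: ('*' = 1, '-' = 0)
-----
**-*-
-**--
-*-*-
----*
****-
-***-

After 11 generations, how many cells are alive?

6

step 0: -----
**-*-
-**--
-*-*-
----*
****-
-***-
step 1: *--**
**---
---**
**-*-
----*
*----
*--**
step 2: --**-
-**--
---*-
*-**-
-*--*
*--*-
-*-*-
step 3: ---*-
-*---
---**
****-
-*---
**-*-
-*-*-
step 4: -----
--***
---**
**-*-
---*-
**--*
**-*-
step 5: **---
--*-*
-*---
*--*-
---*-
-*-*-
-**--
step 6: *--*-
--*--
*****
--*-*
---*-
-*-*-
-----
step 7: -----
-----
*---*
-----
---**
--*--
--*-*
step 8: -----
-----
-----
*--*-
---*-
--*-*
---*-
step 9: -----
-----
-----
----*
--**-
--*-*
---*-
step 10: -----
-----
-----
---*-
--*-*
--*-*
---*-
step 11: -----
-----
-----
---*-
--*-*
--*-*
---*-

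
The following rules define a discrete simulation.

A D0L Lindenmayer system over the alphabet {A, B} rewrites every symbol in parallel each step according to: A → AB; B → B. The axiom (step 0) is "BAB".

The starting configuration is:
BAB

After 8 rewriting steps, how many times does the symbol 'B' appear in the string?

10

gen 0: BAB
gen 1: BABB
gen 2: BABBB
gen 3: BABBBB
gen 4: BABBBBB
gen 5: BABBBBBB
gen 6: BABBBBBBB
gen 7: BABBBBBBBB
gen 8: BABBBBBBBBB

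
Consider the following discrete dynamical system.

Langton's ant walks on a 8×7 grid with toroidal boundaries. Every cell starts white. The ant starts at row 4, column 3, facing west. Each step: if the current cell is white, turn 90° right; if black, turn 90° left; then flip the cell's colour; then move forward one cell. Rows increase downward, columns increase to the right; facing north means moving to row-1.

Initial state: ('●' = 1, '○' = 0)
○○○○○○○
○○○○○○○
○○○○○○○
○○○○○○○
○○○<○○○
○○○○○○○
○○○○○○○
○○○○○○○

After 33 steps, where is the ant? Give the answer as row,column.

5,5

0) ○○○○○○○
○○○○○○○
○○○○○○○
○○○○○○○
○○○<○○○
○○○○○○○
○○○○○○○
○○○○○○○
1) ○○○○○○○
○○○○○○○
○○○○○○○
○○○^○○○
○○○●○○○
○○○○○○○
○○○○○○○
○○○○○○○
2) ○○○○○○○
○○○○○○○
○○○○○○○
○○○●>○○
○○○●○○○
○○○○○○○
○○○○○○○
○○○○○○○
3) ○○○○○○○
○○○○○○○
○○○○○○○
○○○●●○○
○○○●v○○
○○○○○○○
○○○○○○○
○○○○○○○
4) ○○○○○○○
○○○○○○○
○○○○○○○
○○○●●○○
○○○<●○○
○○○○○○○
○○○○○○○
○○○○○○○
5) ○○○○○○○
○○○○○○○
○○○○○○○
○○○●●○○
○○○○●○○
○○○v○○○
○○○○○○○
○○○○○○○
6) ○○○○○○○
○○○○○○○
○○○○○○○
○○○●●○○
○○○○●○○
○○<●○○○
○○○○○○○
○○○○○○○
7) ○○○○○○○
○○○○○○○
○○○○○○○
○○○●●○○
○○^○●○○
○○●●○○○
○○○○○○○
○○○○○○○
8) ○○○○○○○
○○○○○○○
○○○○○○○
○○○●●○○
○○●>●○○
○○●●○○○
○○○○○○○
○○○○○○○
9) ○○○○○○○
○○○○○○○
○○○○○○○
○○○●●○○
○○●●●○○
○○●v○○○
○○○○○○○
○○○○○○○
10) ○○○○○○○
○○○○○○○
○○○○○○○
○○○●●○○
○○●●●○○
○○●○>○○
○○○○○○○
○○○○○○○
11) ○○○○○○○
○○○○○○○
○○○○○○○
○○○●●○○
○○●●●○○
○○●○●○○
○○○○v○○
○○○○○○○
12) ○○○○○○○
○○○○○○○
○○○○○○○
○○○●●○○
○○●●●○○
○○●○●○○
○○○<●○○
○○○○○○○
13) ○○○○○○○
○○○○○○○
○○○○○○○
○○○●●○○
○○●●●○○
○○●^●○○
○○○●●○○
○○○○○○○
14) ○○○○○○○
○○○○○○○
○○○○○○○
○○○●●○○
○○●●●○○
○○●●>○○
○○○●●○○
○○○○○○○
15) ○○○○○○○
○○○○○○○
○○○○○○○
○○○●●○○
○○●●^○○
○○●●○○○
○○○●●○○
○○○○○○○
16) ○○○○○○○
○○○○○○○
○○○○○○○
○○○●●○○
○○●<○○○
○○●●○○○
○○○●●○○
○○○○○○○
17) ○○○○○○○
○○○○○○○
○○○○○○○
○○○●●○○
○○●○○○○
○○●v○○○
○○○●●○○
○○○○○○○
18) ○○○○○○○
○○○○○○○
○○○○○○○
○○○●●○○
○○●○○○○
○○●○>○○
○○○●●○○
○○○○○○○
19) ○○○○○○○
○○○○○○○
○○○○○○○
○○○●●○○
○○●○○○○
○○●○●○○
○○○●v○○
○○○○○○○
20) ○○○○○○○
○○○○○○○
○○○○○○○
○○○●●○○
○○●○○○○
○○●○●○○
○○○●○>○
○○○○○○○
21) ○○○○○○○
○○○○○○○
○○○○○○○
○○○●●○○
○○●○○○○
○○●○●○○
○○○●○●○
○○○○○v○
22) ○○○○○○○
○○○○○○○
○○○○○○○
○○○●●○○
○○●○○○○
○○●○●○○
○○○●○●○
○○○○<●○
23) ○○○○○○○
○○○○○○○
○○○○○○○
○○○●●○○
○○●○○○○
○○●○●○○
○○○●^●○
○○○○●●○
24) ○○○○○○○
○○○○○○○
○○○○○○○
○○○●●○○
○○●○○○○
○○●○●○○
○○○●●>○
○○○○●●○
25) ○○○○○○○
○○○○○○○
○○○○○○○
○○○●●○○
○○●○○○○
○○●○●^○
○○○●●○○
○○○○●●○
26) ○○○○○○○
○○○○○○○
○○○○○○○
○○○●●○○
○○●○○○○
○○●○●●>
○○○●●○○
○○○○●●○
27) ○○○○○○○
○○○○○○○
○○○○○○○
○○○●●○○
○○●○○○○
○○●○●●●
○○○●●○v
○○○○●●○
28) ○○○○○○○
○○○○○○○
○○○○○○○
○○○●●○○
○○●○○○○
○○●○●●●
○○○●●<●
○○○○●●○
29) ○○○○○○○
○○○○○○○
○○○○○○○
○○○●●○○
○○●○○○○
○○●○●^●
○○○●●●●
○○○○●●○
30) ○○○○○○○
○○○○○○○
○○○○○○○
○○○●●○○
○○●○○○○
○○●○<○●
○○○●●●●
○○○○●●○
31) ○○○○○○○
○○○○○○○
○○○○○○○
○○○●●○○
○○●○○○○
○○●○○○●
○○○●v●●
○○○○●●○
32) ○○○○○○○
○○○○○○○
○○○○○○○
○○○●●○○
○○●○○○○
○○●○○○●
○○○●○>●
○○○○●●○
33) ○○○○○○○
○○○○○○○
○○○○○○○
○○○●●○○
○○●○○○○
○○●○○^●
○○○●○○●
○○○○●●○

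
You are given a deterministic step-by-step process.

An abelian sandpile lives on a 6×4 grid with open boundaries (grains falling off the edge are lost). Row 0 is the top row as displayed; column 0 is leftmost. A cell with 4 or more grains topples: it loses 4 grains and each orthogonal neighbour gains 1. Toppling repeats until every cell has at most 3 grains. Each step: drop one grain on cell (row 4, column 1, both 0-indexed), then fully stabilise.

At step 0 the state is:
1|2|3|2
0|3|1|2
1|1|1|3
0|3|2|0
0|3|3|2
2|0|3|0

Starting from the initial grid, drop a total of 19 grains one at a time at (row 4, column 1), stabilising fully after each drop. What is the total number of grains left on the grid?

45

gen 0: 1|2|3|2
0|3|1|2
1|1|1|3
0|3|2|0
0|3|3|2
2|0|3|0
gen 1: 1|2|3|2
0|3|1|2
1|2|2|3
1|1|0|1
1|2|2|3
2|2|0|1
gen 2: 1|2|3|2
0|3|1|2
1|2|2|3
1|1|0|1
1|3|2|3
2|2|0|1
gen 3: 1|2|3|2
0|3|1|2
1|2|2|3
1|2|0|1
2|0|3|3
2|3|0|1
gen 4: 1|2|3|2
0|3|1|2
1|2|2|3
1|2|0|1
2|1|3|3
2|3|0|1
gen 5: 1|2|3|2
0|3|1|2
1|2|2|3
1|2|0|1
2|2|3|3
2|3|0|1
gen 6: 1|2|3|2
0|3|1|2
1|2|2|3
1|2|0|1
2|3|3|3
2|3|0|1
gen 7: 1|2|3|2
0|3|1|2
1|2|2|3
1|3|1|2
3|2|1|0
3|0|2|2
gen 8: 1|2|3|2
0|3|1|2
1|2|2|3
1|3|1|2
3|3|1|0
3|0|2|2
gen 9: 1|2|3|2
0|3|1|2
1|3|2|3
3|0|2|2
1|2|2|0
0|2|2|2
gen 10: 1|2|3|2
0|3|1|2
1|3|2|3
3|0|2|2
1|3|2|0
0|2|2|2
gen 11: 1|2|3|2
0|3|1|2
1|3|2|3
3|1|2|2
2|0|3|0
0|3|2|2
gen 12: 1|2|3|2
0|3|1|2
1|3|2|3
3|1|2|2
2|1|3|0
0|3|2|2
gen 13: 1|2|3|2
0|3|1|2
1|3|2|3
3|1|2|2
2|2|3|0
0|3|2|2
gen 14: 1|2|3|2
0|3|1|2
1|3|2|3
3|1|2|2
2|3|3|0
0|3|2|2
gen 15: 1|2|3|2
0|3|1|2
1|3|2|3
3|2|3|2
3|2|1|1
1|1|0|3
gen 16: 1|2|3|2
0|3|1|2
1|3|2|3
3|2|3|2
3|3|1|1
1|1|0|3
gen 17: 1|3|3|2
1|0|3|3
3|2|1|1
1|2|2|0
1|2|3|2
2|2|0|3
gen 18: 1|3|3|2
1|0|3|3
3|2|1|1
1|2|2|0
1|3|3|2
2|2|0|3
gen 19: 1|3|3|2
1|0|3|3
3|2|1|1
1|3|3|0
2|1|0|3
2|3|1|3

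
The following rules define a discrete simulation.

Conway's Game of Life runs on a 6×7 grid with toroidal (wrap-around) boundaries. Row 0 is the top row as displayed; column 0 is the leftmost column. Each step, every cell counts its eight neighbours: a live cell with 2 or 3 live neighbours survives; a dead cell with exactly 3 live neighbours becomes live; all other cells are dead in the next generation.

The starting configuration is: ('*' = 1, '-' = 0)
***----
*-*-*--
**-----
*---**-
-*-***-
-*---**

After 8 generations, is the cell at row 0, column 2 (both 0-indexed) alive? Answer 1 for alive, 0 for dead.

0

k=0  ***----
*-*-*--
**-----
*---**-
-*-***-
-*---**
k=1  --**-*-
--**--*
*--***-
*-**-*-
-***---
---*-**
k=2  -----*-
-*----*
*----*-
*----*-
**---*-
-*---**
k=3  -----*-
*----**
**---*-
*---**-
-*--**-
-*--**-
k=4  *------
**--**-
-*-----
*------
**-*---
------*
k=5  **---*-
**----*
-*----*
*-*----
**----*
-*----*
k=6  --*--*-
--*--*-
--*---*
--*----
--*---*
--*--*-
k=7  -******
-***-**
-***---
-***---
-***---
-***-**
k=8  -------
------*
-------
*---*--
-------
------*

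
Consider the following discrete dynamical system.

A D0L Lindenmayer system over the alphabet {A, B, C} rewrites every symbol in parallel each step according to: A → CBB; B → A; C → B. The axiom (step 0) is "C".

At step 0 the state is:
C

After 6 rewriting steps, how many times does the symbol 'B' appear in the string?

4

t=0: C
t=1: B
t=2: A
t=3: CBB
t=4: BAA
t=5: ACBBCBB
t=6: CBBBAABAA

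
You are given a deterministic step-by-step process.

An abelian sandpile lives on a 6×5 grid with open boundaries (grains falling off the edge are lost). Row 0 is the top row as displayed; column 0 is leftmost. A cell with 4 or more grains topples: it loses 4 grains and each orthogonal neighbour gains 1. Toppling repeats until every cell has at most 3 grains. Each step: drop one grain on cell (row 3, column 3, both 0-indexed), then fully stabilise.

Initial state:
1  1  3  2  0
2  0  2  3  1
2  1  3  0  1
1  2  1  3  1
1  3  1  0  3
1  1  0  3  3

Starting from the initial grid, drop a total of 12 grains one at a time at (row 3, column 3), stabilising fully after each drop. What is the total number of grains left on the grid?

51

step 0: 1  1  3  2  0
2  0  2  3  1
2  1  3  0  1
1  2  1  3  1
1  3  1  0  3
1  1  0  3  3
step 1: 1  1  3  2  0
2  0  2  3  1
2  1  3  1  1
1  2  2  0  2
1  3  1  1  3
1  1  0  3  3
step 2: 1  1  3  2  0
2  0  2  3  1
2  1  3  1  1
1  2  2  1  2
1  3  1  1  3
1  1  0  3  3
step 3: 1  1  3  2  0
2  0  2  3  1
2  1  3  1  1
1  2  2  2  2
1  3  1  1  3
1  1  0  3  3
step 4: 1  1  3  2  0
2  0  2  3  1
2  1  3  1  1
1  2  2  3  2
1  3  1  1  3
1  1  0  3  3
step 5: 1  1  3  2  0
2  0  2  3  1
2  1  3  2  1
1  2  3  0  3
1  3  1  2  3
1  1  0  3  3
step 6: 1  1  3  2  0
2  0  2  3  1
2  1  3  2  1
1  2  3  1  3
1  3  1  2  3
1  1  0  3  3
step 7: 1  1  3  2  0
2  0  2  3  1
2  1  3  2  1
1  2  3  2  3
1  3  1  2  3
1  1  0  3  3
step 8: 1  1  3  2  0
2  0  2  3  1
2  1  3  2  1
1  2  3  3  3
1  3  1  2  3
1  1  0  3  3
step 9: 1  2  1  0  1
2  1  1  2  2
2  2  2  2  3
1  3  2  0  2
1  3  3  2  2
1  1  1  1  1
step 10: 1  2  1  0  1
2  1  1  2  2
2  2  2  2  3
1  3  2  1  2
1  3  3  2  2
1  1  1  1  1
step 11: 1  2  1  0  1
2  1  1  2  2
2  2  2  2  3
1  3  2  2  2
1  3  3  2  2
1  1  1  1  1
step 12: 1  2  1  0  1
2  1  1  2  2
2  2  2  2  3
1  3  2  3  2
1  3  3  2  2
1  1  1  1  1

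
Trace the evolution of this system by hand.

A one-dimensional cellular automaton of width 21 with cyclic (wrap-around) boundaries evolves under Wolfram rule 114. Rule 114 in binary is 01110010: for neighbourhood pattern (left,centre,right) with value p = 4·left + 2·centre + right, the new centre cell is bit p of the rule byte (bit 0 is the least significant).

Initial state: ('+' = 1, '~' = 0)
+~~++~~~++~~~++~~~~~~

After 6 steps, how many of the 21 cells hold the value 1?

step 0: +~~++~~~++~~~++~~~~~~
step 1: ~++~++~+~++~+~++~~~~+
step 2: +~++~++~+~++~+~++~~+~
step 3: ~+~++~++~+~++~+~+++~+
step 4: +~+~++~++~+~++~+~~++~
step 5: ~+~+~++~++~+~++~++~++
step 6: +~+~+~++~++~+~++~++~+

13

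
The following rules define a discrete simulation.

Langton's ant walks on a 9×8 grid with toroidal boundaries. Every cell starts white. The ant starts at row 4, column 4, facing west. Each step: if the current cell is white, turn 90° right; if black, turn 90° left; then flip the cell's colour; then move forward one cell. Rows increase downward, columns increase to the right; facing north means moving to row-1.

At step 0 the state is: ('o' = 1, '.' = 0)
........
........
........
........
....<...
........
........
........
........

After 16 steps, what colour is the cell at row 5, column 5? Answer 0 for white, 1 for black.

0

0) ........
........
........
........
....<...
........
........
........
........
1) ........
........
........
....^...
....o...
........
........
........
........
2) ........
........
........
....o>..
....o...
........
........
........
........
3) ........
........
........
....oo..
....ov..
........
........
........
........
4) ........
........
........
....oo..
....<o..
........
........
........
........
5) ........
........
........
....oo..
.....o..
....v...
........
........
........
6) ........
........
........
....oo..
.....o..
...<o...
........
........
........
7) ........
........
........
....oo..
...^.o..
...oo...
........
........
........
8) ........
........
........
....oo..
...o>o..
...oo...
........
........
........
9) ........
........
........
....oo..
...ooo..
...ov...
........
........
........
10) ........
........
........
....oo..
...ooo..
...o.>..
........
........
........
11) ........
........
........
....oo..
...ooo..
...o.o..
.....v..
........
........
12) ........
........
........
....oo..
...ooo..
...o.o..
....<o..
........
........
13) ........
........
........
....oo..
...ooo..
...o^o..
....oo..
........
........
14) ........
........
........
....oo..
...ooo..
...oo>..
....oo..
........
........
15) ........
........
........
....oo..
...oo^..
...oo...
....oo..
........
........
16) ........
........
........
....oo..
...o<...
...oo...
....oo..
........
........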